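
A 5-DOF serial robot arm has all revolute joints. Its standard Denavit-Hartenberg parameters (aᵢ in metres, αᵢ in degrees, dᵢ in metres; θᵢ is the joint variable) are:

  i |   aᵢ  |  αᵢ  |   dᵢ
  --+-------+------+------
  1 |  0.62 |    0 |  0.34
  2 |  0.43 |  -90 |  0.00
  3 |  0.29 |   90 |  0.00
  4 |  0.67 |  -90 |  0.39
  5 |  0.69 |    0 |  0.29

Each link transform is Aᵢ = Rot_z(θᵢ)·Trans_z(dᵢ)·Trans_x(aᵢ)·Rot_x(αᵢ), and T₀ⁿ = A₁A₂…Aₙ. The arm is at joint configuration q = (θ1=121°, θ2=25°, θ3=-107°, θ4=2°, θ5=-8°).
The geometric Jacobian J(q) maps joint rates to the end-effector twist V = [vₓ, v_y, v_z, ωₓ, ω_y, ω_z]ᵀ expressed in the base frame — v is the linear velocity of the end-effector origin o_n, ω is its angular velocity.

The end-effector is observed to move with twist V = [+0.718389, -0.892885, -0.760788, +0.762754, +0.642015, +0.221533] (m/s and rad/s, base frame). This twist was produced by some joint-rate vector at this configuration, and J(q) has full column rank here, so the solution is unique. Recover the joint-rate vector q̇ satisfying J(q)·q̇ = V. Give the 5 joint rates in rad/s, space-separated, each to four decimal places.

o_n = [-0.0833, -0.0343, 1.7589]
J₁: ẑ×o_n = [0.0343, -0.0833, 0.0000], ω = ẑ
J2: z=[0.0000, 0.0000, 1.0000] o=[-0.3193, 0.5314, 0.3400] → [0.5658, 0.2360, -0.0000, 0.0000, 0.0000, 1.0000]
J3: z=[-0.5592, -0.8290, 0.0000] o=[-0.6758, 0.7719, 0.3400] → [-1.1763, 0.7934, 0.9420, -0.5592, -0.8290, 0.0000]
J4: z=[0.7928, -0.5348, -0.2924] o=[-0.6055, 0.7245, 0.6173] → [-0.8323, -1.0577, -0.3223, 0.7928, -0.5348, -0.2924]
J5: z=[-0.5673, -0.8228, -0.0334] o=[-0.1471, 0.3871, 1.1436] → [-0.5203, 0.3469, 0.2916, -0.5673, -0.8228, -0.0334]
q̇ = J⁺·V = [0.1970, 0.0950, -0.6000, 0.2820, -0.3590]

0.1970 0.0950 -0.6000 0.2820 -0.3590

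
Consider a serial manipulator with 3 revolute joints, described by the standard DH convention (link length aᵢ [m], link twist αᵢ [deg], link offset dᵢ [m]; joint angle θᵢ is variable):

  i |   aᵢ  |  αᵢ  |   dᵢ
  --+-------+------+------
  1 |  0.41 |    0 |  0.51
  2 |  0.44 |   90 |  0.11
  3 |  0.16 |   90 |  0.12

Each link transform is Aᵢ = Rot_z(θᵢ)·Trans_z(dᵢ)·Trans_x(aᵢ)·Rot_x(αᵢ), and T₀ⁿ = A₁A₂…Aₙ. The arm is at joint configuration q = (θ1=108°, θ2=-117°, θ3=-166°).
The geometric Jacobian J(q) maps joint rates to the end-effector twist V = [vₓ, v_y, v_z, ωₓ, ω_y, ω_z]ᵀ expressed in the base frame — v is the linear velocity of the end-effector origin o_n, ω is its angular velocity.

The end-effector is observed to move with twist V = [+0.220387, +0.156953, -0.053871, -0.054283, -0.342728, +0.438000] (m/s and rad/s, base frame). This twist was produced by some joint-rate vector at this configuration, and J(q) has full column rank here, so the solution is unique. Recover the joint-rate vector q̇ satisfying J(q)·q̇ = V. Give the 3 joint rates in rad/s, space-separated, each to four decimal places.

o_n = [0.1358, 0.2269, 0.5813]
J₁: ẑ×o_n = [-0.2269, 0.1358, 0.0000], ω = ẑ
J2: z=[0.0000, 0.0000, 1.0000] o=[-0.1267, 0.3899, 0.5100] → [0.1631, 0.2625, -0.0000, 0.0000, 0.0000, 1.0000]
J3: z=[-0.1564, -0.9877, 0.0000] o=[0.3079, 0.3211, 0.6200] → [0.0382, -0.0061, -0.1552, -0.1564, -0.9877, 0.0000]
q̇ = J⁺·V = [-0.3480, 0.7860, 0.3470]

-0.3480 0.7860 0.3470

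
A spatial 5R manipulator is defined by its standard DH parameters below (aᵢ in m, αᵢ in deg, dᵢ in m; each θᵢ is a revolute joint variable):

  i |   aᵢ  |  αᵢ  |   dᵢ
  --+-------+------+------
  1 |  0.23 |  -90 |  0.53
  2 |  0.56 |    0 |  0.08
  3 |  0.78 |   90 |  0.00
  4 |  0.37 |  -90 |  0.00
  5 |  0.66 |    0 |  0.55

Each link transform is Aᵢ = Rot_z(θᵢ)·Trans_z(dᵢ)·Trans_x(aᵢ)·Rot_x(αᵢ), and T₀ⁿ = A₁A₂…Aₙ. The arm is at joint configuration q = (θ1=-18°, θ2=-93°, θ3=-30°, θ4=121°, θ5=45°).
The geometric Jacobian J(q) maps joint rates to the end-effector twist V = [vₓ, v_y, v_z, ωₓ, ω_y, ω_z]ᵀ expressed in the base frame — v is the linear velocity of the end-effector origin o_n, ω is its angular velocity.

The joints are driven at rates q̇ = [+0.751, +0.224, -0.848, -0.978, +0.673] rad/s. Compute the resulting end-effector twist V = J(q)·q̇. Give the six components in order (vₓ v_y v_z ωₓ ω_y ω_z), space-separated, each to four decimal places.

-0.0486 1.1808 0.9550 0.7789 -1.2737 0.7999

o_n = [0.7853, 0.2852, 1.2408]
J₁: ẑ×o_n = [-0.2852, 0.7853, 0.0000], ω = ẑ
J2: z=[0.3090, 0.9511, 0.0000] o=[0.2187, -0.0711, 0.5300] → [0.6760, -0.2196, -0.4287, 0.3090, 0.9511, 0.0000]
J3: z=[0.3090, 0.9511, 0.0000] o=[0.2156, 0.0141, 1.0892] → [0.1441, -0.0468, -0.4580, 0.3090, 0.9511, 0.0000]
J4: z=[-0.7976, 0.2592, -0.5446] o=[-0.1884, 0.1453, 1.7434] → [-0.0541, -0.9312, -0.3639, -0.7976, 0.2592, -0.5446]
J5: z=[0.2848, -0.6341, -0.7189] o=[0.0083, 0.4149, 1.5836] → [0.1241, -0.4609, 0.4558, 0.2848, -0.6341, -0.7189]
V = J·q̇ = [-0.0486, 1.1808, 0.9550, 0.7789, -1.2737, 0.7999]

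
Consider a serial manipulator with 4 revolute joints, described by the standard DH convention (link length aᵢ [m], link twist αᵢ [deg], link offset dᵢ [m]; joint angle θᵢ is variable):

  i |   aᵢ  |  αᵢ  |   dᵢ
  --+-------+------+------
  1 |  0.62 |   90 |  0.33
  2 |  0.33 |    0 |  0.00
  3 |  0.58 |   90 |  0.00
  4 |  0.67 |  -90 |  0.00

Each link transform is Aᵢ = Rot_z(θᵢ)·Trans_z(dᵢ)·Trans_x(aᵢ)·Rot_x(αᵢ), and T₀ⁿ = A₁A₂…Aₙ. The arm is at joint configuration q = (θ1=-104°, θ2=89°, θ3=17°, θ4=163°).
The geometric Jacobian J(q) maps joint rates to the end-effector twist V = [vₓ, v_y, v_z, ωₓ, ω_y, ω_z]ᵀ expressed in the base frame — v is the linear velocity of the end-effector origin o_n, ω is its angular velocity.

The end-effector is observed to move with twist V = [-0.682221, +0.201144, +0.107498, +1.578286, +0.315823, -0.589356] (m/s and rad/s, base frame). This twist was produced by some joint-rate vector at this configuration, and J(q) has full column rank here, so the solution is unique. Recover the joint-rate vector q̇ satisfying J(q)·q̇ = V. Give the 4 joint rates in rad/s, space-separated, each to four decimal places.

-0.3920 -0.5160 -0.9390 -0.7160

o_n = [-0.3455, -0.5760, 0.6016]
J₁: ẑ×o_n = [0.5760, -0.3455, 0.0000], ω = ẑ
J2: z=[-0.9703, 0.2419, 0.0000] o=[-0.1500, -0.6016, 0.3300] → [0.0657, 0.2635, 0.0225, -0.9703, 0.2419, 0.0000]
J3: z=[-0.9703, 0.2419, 0.0000] o=[-0.1514, -0.6072, 0.6599] → [-0.0141, -0.0566, 0.0167, -0.9703, 0.2419, 0.0000]
J4: z=[-0.2326, -0.9327, 0.2756] o=[-0.1127, -0.4521, 1.2175] → [0.6086, -0.2074, -0.1883, -0.2326, -0.9327, 0.2756]
q̇ = J⁺·V = [-0.3920, -0.5160, -0.9390, -0.7160]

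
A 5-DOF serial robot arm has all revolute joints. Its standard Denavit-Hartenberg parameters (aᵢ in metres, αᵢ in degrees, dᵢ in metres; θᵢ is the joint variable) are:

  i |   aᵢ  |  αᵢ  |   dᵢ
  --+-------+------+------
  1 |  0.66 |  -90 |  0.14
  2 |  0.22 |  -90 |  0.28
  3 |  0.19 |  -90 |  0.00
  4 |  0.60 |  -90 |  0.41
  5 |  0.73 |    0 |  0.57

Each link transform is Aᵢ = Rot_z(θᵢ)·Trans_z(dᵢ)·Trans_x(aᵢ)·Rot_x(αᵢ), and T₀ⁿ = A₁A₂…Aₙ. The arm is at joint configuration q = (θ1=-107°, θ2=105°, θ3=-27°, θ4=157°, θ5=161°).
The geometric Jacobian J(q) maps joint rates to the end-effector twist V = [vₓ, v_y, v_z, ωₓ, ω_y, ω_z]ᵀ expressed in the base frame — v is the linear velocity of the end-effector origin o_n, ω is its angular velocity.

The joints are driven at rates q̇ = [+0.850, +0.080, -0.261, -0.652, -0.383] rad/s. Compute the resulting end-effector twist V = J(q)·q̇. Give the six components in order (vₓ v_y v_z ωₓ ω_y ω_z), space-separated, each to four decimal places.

o_n = [0.1339, -0.0727, -0.0465]
J₁: ẑ×o_n = [0.0727, 0.1339, -0.0000], ω = ẑ
J2: z=[0.9563, -0.2924, 0.0000] o=[-0.1930, -0.6312, 0.1400] → [0.0545, 0.1783, 0.6297, 0.9563, -0.2924, 0.0000]
J3: z=[0.2824, 0.9237, 0.2588] o=[0.0914, -0.6586, -0.0725] → [-0.1276, 0.0036, 0.1262, 0.2824, 0.9237, 0.2588]
J4: z=[-0.8177, 0.3729, -0.4385] o=[0.1867, -0.6419, -0.2360] → [0.3203, 0.1782, -0.4458, -0.8177, 0.3729, -0.4385]
J5: z=[0.0640, 0.8160, 0.5745] o=[-0.4917, -0.7541, -0.0012] → [-0.4285, 0.3624, -0.4669, 0.0640, 0.8160, 0.5745]
V = J·q̇ = [0.0547, -0.1278, 0.4869, 0.5114, -0.8201, 0.8483]

0.0547 -0.1278 0.4869 0.5114 -0.8201 0.8483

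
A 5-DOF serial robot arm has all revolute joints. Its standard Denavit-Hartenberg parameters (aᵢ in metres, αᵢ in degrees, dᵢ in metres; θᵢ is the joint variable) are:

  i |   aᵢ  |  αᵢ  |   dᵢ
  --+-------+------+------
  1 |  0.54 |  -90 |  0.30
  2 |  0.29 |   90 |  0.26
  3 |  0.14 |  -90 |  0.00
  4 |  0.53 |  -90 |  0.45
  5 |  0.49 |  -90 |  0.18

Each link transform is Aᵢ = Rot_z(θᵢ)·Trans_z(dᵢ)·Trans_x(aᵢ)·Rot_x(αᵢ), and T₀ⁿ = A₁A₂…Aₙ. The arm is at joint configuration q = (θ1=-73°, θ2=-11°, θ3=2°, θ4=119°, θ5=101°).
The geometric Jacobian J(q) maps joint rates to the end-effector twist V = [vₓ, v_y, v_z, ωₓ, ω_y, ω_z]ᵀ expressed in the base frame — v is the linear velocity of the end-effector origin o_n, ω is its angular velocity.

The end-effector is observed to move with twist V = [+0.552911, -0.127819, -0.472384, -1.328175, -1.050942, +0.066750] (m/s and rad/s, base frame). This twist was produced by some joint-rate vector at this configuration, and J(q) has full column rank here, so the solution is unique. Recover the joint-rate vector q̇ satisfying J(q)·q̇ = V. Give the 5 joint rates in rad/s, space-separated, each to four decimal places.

o_n = [0.4035, -0.5639, 0.0228]
J₁: ẑ×o_n = [0.5639, 0.4035, -0.0000], ω = ẑ
J2: z=[0.9563, 0.2924, 0.0000] o=[0.1579, -0.5164, 0.3000] → [-0.0811, 0.2651, -0.1172, 0.9563, 0.2924, 0.0000]
J3: z=[-0.0558, 0.1825, 0.9816] o=[0.4897, -0.7126, 0.3553] → [-0.2067, -0.1032, 0.0074, -0.0558, 0.1825, 0.9816]
J4: z=[0.9457, 0.3250, -0.0067] o=[0.5346, -0.8425, 0.3820] → [-0.1149, 0.3406, 0.3061, 0.9457, 0.3250, -0.0067]
J5: z=[-0.3071, 0.9001, 0.3091] o=[0.9037, -0.5425, -0.1250] → [0.1396, -0.1092, 0.4568, -0.3071, 0.9001, 0.3091]
q̇ = J⁺·V = [0.6590, -0.6100, -0.4450, -0.9840, -0.5240]

0.6590 -0.6100 -0.4450 -0.9840 -0.5240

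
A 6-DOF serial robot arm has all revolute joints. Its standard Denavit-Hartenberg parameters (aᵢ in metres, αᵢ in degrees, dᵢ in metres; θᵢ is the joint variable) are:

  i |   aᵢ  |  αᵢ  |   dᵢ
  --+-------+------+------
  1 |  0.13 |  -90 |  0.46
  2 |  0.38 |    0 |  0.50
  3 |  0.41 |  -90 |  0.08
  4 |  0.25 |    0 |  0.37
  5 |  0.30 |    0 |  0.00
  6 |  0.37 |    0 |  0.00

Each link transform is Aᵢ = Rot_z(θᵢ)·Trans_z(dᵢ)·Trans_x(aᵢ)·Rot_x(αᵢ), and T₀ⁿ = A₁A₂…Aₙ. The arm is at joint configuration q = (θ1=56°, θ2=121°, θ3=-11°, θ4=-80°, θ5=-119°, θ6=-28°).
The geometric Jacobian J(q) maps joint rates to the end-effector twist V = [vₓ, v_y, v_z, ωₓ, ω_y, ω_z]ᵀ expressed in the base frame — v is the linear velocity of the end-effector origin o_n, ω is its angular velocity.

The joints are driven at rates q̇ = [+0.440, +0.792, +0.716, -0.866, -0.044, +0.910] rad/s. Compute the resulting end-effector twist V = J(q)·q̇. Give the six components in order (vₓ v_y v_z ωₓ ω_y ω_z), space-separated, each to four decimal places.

0.2623 -0.3085 0.7536 -1.2502 0.8433 0.4400

o_n = [-0.5950, -0.0632, 0.3384]
J₁: ẑ×o_n = [0.0632, -0.5950, 0.0000], ω = ẑ
J2: z=[-0.8290, 0.5592, 0.0000] o=[0.0727, 0.1078, 0.4600] → [-0.0680, -0.1008, 0.5152, -0.8290, 0.5592, 0.0000]
J3: z=[-0.8290, 0.5592, 0.0000] o=[-0.4513, 0.2251, 0.1343] → [0.1142, 0.1692, 0.3194, -0.8290, 0.5592, 0.0000]
J4: z=[-0.5255, -0.7790, 0.3420] o=[-0.5960, 0.1536, -0.2510] → [-0.3850, 0.3101, 0.1147, -0.5255, -0.7790, 0.3420]
J5: z=[-0.5255, -0.7790, 0.3420] o=[-1.0028, -0.0093, -0.1652] → [-0.3739, 0.4041, 0.3461, -0.5255, -0.7790, 0.3420]
J6: z=[-0.5255, -0.7790, 0.3420] o=[-0.8676, 0.0165, 0.1013] → [-0.1574, 0.2178, 0.2543, -0.5255, -0.7790, 0.3420]
V = J·q̇ = [0.2623, -0.3085, 0.7536, -1.2502, 0.8433, 0.4400]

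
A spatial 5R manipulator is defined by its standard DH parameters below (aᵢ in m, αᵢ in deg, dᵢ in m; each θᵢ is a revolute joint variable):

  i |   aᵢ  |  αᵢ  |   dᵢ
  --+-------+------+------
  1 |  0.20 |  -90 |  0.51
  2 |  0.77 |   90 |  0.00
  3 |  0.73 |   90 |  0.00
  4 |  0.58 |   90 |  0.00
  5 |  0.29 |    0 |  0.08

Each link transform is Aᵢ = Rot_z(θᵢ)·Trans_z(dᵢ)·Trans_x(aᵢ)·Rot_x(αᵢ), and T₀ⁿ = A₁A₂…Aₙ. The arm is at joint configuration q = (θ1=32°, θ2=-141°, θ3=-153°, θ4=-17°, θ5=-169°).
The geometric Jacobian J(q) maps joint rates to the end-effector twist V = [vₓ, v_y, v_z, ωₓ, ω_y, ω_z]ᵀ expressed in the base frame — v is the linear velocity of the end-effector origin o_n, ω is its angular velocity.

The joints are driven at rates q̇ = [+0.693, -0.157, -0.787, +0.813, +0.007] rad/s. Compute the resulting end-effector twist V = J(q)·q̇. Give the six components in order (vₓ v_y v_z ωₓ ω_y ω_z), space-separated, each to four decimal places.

0.0469 1.0525 -0.4577 0.3645 0.8979 1.0787

o_n = [0.5773, -0.2268, 0.5824]
J₁: ẑ×o_n = [0.2268, 0.5773, -0.0000], ω = ẑ
J2: z=[-0.5299, 0.8480, 0.0000] o=[0.1696, 0.1060, 0.5100] → [0.0614, 0.0383, -0.1694, -0.5299, 0.8480, 0.0000]
J3: z=[-0.5337, -0.3335, -0.7771] o=[-0.3379, -0.2111, 0.9946] → [0.1253, -0.9312, 0.3136, -0.5337, -0.3335, -0.7771]
J4: z=[-0.1730, 0.9426, -0.2857] o=[0.2664, -0.2243, 0.5852] → [-0.0034, -0.0893, -0.2926, -0.1730, 0.9426, -0.2857]
J5: z=[0.2683, 0.3242, 0.9071] o=[0.8161, -0.1778, 0.4060] → [0.1017, -0.2639, 0.0642, 0.2683, 0.3242, 0.9071]
V = J·q̇ = [0.0469, 1.0525, -0.4577, 0.3645, 0.8979, 1.0787]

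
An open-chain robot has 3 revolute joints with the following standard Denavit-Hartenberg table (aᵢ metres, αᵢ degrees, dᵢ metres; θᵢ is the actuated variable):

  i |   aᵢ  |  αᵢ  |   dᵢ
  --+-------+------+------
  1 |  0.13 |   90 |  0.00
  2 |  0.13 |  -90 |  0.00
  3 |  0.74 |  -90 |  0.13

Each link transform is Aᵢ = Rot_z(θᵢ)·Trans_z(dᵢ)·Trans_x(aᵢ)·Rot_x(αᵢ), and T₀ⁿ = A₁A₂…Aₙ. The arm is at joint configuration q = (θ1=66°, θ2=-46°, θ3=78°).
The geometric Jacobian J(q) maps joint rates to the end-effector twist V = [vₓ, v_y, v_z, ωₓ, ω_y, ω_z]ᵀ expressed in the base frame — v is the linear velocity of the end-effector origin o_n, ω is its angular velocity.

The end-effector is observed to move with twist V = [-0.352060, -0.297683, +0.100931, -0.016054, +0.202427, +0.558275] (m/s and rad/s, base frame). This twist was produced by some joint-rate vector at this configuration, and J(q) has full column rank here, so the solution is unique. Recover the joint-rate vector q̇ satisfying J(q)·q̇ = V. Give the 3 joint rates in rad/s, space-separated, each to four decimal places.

0.3860 -0.0970 0.2480

o_n = [-0.4901, 0.6787, -0.1139]
J₁: ẑ×o_n = [-0.6787, -0.4901, 0.0000], ω = ẑ
J2: z=[0.9135, -0.4067, 0.0000] o=[0.0529, 0.1188, 0.0000] → [0.0463, 0.1040, 0.2907, 0.9135, -0.4067, 0.0000]
J3: z=[0.2926, 0.6571, 0.6947] o=[0.0896, 0.2013, -0.0935] → [-0.3451, -0.3968, 0.5207, 0.2926, 0.6571, 0.6947]
q̇ = J⁺·V = [0.3860, -0.0970, 0.2480]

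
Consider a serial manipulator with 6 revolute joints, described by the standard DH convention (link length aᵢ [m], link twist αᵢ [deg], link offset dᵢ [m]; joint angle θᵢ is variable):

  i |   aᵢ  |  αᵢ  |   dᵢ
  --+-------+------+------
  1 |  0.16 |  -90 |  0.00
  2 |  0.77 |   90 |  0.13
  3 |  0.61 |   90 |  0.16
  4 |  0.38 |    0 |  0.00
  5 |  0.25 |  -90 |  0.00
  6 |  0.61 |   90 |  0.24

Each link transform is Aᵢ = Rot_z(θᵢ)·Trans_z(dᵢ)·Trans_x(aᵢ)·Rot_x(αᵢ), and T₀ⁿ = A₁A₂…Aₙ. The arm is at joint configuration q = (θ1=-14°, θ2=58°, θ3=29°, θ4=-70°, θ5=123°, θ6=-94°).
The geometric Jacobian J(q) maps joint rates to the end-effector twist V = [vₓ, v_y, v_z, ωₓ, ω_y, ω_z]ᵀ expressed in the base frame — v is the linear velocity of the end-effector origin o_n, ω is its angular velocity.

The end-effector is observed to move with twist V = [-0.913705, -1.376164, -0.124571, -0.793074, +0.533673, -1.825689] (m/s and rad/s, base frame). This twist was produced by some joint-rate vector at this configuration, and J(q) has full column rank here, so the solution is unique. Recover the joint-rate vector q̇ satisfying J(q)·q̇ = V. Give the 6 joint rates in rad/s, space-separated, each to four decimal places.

o_n = [1.0802, -0.3475, -1.3426]
J₁: ẑ×o_n = [0.3475, 1.0802, -0.0000], ω = ẑ
J2: z=[0.2419, 0.9703, 0.0000] o=[0.1552, -0.0387, 0.0000] → [-1.3027, 0.3248, -0.9722, 0.2419, 0.9703, 0.0000]
J3: z=[0.8229, -0.2052, 0.5299] o=[0.5826, -0.0113, -0.6530] → [0.3197, 0.8311, -0.1746, 0.8229, -0.2052, 0.5299]
J4: z=[0.0377, -0.9108, -0.4111] o=[1.0601, 0.1744, -1.0207] → [0.0786, 0.0039, -0.0014, 0.0377, -0.9108, -0.4111]
J5: z=[0.0377, -0.9108, -0.4111] o=[0.8400, 0.2943, -1.3063] → [-0.2308, -0.0974, 0.1946, 0.0377, -0.9108, -0.4111]
J6: z=[0.0424, -0.4096, 0.9113] o=[1.0896, 0.3072, -1.3121] → [0.6091, -0.0073, -0.0316, 0.0424, -0.4096, 0.9113]
q̇ = J⁺·V = [-0.6460, 0.1680, -0.9840, 0.9020, -0.7860, -0.6700]

-0.6460 0.1680 -0.9840 0.9020 -0.7860 -0.6700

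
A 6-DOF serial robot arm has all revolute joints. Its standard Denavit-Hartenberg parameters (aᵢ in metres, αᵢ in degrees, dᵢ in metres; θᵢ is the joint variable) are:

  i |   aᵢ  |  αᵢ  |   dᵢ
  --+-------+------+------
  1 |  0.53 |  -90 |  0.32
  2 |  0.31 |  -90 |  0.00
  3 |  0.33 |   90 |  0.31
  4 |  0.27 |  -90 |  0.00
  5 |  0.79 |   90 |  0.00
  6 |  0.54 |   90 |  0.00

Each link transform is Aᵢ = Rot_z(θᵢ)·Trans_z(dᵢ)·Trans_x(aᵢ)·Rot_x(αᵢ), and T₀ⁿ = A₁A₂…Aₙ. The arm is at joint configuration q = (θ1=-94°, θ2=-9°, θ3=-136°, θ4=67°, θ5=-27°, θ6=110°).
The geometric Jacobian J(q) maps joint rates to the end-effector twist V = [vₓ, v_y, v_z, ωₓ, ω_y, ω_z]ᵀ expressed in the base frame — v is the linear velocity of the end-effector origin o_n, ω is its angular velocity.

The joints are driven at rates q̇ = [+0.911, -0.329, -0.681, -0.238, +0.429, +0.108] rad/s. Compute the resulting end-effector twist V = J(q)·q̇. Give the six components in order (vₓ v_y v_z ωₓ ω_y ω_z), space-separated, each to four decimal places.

o_n = [-0.1230, -0.7096, -0.9194]
J₁: ẑ×o_n = [0.7096, -0.1230, 0.0000], ω = ẑ
J2: z=[0.9976, -0.0698, 0.0000] o=[-0.0370, -0.5287, 0.3200] → [0.0865, 1.2363, -0.1864, 0.9976, -0.0698, 0.0000]
J3: z=[-0.0109, -0.1561, -0.9877] o=[-0.0583, -0.8341, 0.3685] → [0.3240, 0.0499, -0.0115, -0.0109, -0.1561, -0.9877]
J4: z=[-0.6697, 0.7346, -0.1087] o=[0.1833, -0.6646, 0.0252] → [-0.6988, -0.5993, 0.2552, -0.6697, 0.7346, -0.1087]
J5: z=[-0.6878, -0.6688, -0.2823] o=[0.2589, -0.6338, -0.2322] → [0.4382, -0.3648, -0.2033, -0.6878, -0.6688, -0.2823]
J6: z=[-0.7239, 0.6026, 0.3359] o=[0.2159, -0.2898, -0.9421] → [0.1547, -0.0974, 0.5081, -0.7239, 0.6026, 0.3359]
V = J·q̇ = [0.7683, -0.5772, -0.0239, -0.5346, -0.2674, 1.5246]

0.7683 -0.5772 -0.0239 -0.5346 -0.2674 1.5246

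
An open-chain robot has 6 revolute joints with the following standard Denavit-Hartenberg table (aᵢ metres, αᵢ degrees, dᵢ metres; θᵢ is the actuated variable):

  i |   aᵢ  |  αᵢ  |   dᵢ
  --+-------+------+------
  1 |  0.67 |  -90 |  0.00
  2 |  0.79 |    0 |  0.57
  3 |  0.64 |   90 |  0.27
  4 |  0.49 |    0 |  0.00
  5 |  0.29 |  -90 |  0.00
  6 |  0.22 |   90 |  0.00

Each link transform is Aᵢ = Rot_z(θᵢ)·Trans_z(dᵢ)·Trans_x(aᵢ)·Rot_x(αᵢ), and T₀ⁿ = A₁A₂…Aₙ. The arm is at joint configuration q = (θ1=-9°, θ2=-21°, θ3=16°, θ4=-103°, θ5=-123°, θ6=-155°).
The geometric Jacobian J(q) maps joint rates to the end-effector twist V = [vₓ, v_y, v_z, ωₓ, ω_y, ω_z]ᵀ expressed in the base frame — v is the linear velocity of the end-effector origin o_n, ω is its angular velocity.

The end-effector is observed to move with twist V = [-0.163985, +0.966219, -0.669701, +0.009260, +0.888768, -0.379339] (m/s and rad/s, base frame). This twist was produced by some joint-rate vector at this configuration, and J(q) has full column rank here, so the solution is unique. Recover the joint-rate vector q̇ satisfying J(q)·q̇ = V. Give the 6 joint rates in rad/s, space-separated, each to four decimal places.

o_n = [1.9084, 0.1308, 0.4164]
J₁: ẑ×o_n = [-0.1308, 1.9084, 0.0000], ω = ẑ
J2: z=[0.1564, 0.9877, 0.0000] o=[0.6618, -0.1048, 0.0000] → [0.4113, -0.0651, -1.1945, 0.1564, 0.9877, 0.0000]
J3: z=[0.1564, 0.9877, 0.0000] o=[1.4794, 0.3428, 0.2831] → [0.1317, -0.0209, -0.4569, 0.1564, 0.9877, 0.0000]
J4: z=[-0.0861, 0.0136, 0.9962] o=[2.1513, 0.5097, 0.3389] → [0.3785, -0.2353, 0.0359, -0.0861, 0.0136, 0.9962]
J5: z=[-0.0861, 0.0136, 0.9962] o=[1.9682, 0.0553, 0.3293] → [-0.0740, -0.0520, -0.0057, -0.0861, 0.0136, 0.9962]
J6: z=[-0.8164, -0.5740, -0.0627] o=[1.8026, 0.2928, 0.3117] → [-0.0702, 0.0788, 0.1930, -0.8164, -0.5740, -0.0627]
q̇ = J⁺·V = [0.4140, 0.2770, 0.7940, -0.8100, 0.0310, 0.2760]

0.4140 0.2770 0.7940 -0.8100 0.0310 0.2760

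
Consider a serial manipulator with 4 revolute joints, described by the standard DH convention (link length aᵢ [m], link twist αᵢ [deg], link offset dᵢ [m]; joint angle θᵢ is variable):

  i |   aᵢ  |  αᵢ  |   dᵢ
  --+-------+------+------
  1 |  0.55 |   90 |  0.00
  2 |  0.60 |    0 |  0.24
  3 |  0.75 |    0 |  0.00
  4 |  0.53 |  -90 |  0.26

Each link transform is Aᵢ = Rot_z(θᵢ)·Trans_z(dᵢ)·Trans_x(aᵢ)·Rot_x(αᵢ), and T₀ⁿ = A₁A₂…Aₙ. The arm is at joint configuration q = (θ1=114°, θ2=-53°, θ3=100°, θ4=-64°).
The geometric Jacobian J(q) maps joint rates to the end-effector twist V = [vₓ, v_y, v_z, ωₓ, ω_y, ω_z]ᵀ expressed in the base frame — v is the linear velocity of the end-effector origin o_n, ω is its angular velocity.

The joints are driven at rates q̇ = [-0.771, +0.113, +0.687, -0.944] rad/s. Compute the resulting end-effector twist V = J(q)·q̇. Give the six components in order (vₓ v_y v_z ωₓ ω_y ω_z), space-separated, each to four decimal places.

1.6813 -0.1189 0.3770 -0.1316 -0.0586 -0.7710

o_n = [-0.3280, 1.9660, -0.0856]
J₁: ẑ×o_n = [-1.9660, -0.3280, 0.0000], ω = ẑ
J2: z=[0.9135, 0.4067, 0.0000] o=[-0.2237, 0.5025, 0.0000] → [-0.0348, 0.0782, 1.3794, 0.9135, 0.4067, 0.0000]
J3: z=[0.9135, 0.4067, 0.0000] o=[-0.1513, 0.9299, -0.4792] → [0.1601, -0.3595, 1.0183, 0.9135, 0.4067, 0.0000]
J4: z=[0.9135, 0.4067, 0.0000] o=[-0.3594, 1.3972, 0.0693] → [-0.0630, 0.1416, 0.5068, 0.9135, 0.4067, 0.0000]
V = J·q̇ = [1.6813, -0.1189, 0.3770, -0.1316, -0.0586, -0.7710]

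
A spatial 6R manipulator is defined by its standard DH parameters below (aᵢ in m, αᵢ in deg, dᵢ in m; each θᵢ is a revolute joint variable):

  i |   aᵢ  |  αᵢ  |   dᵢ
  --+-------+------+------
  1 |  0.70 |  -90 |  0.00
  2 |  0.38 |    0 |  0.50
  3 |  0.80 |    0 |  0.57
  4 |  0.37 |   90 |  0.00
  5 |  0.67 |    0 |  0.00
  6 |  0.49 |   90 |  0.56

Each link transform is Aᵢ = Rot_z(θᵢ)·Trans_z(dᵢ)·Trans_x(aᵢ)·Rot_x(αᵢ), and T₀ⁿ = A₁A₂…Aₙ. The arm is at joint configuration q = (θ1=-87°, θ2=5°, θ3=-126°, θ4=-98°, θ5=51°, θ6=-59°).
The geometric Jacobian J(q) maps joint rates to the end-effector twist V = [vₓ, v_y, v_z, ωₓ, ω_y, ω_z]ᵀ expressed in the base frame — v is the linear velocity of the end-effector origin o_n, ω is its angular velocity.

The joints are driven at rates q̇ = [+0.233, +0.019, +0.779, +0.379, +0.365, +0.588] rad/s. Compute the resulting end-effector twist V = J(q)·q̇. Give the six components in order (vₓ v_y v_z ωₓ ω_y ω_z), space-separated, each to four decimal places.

0.5605 1.2000 1.1535 1.2068 -0.5373 -0.5076

o_n = [1.5218, 0.0531, -0.5862]
J₁: ẑ×o_n = [-0.0531, 1.5218, 0.0000], ω = ẑ
J2: z=[0.9986, 0.0523, 0.0000] o=[0.0366, -0.6990, 0.0000] → [-0.0307, 0.5853, 0.6734, 0.9986, 0.0523, 0.0000]
J3: z=[0.9986, 0.0523, 0.0000] o=[0.5558, -1.0509, -0.0331] → [-0.0289, 0.5523, 1.0519, 0.9986, 0.0523, 0.0000]
J4: z=[0.9986, 0.0523, 0.0000] o=[1.1034, -0.6096, 0.6526] → [-0.0648, 1.2371, 0.6399, 0.9986, 0.0523, 0.0000]
J5: z=[0.0329, -0.6285, -0.7771] o=[1.0884, -0.3225, 0.4198] → [0.9240, -0.3037, 0.2848, 0.0329, -0.6285, -0.7771]
J6: z=[0.0329, -0.6285, -0.7771] o=[1.5912, 0.0320, 0.1544] → [0.4818, 0.0783, -0.0429, 0.0329, -0.6285, -0.7771]
V = J·q̇ = [0.5605, 1.2000, 1.1535, 1.2068, -0.5373, -0.5076]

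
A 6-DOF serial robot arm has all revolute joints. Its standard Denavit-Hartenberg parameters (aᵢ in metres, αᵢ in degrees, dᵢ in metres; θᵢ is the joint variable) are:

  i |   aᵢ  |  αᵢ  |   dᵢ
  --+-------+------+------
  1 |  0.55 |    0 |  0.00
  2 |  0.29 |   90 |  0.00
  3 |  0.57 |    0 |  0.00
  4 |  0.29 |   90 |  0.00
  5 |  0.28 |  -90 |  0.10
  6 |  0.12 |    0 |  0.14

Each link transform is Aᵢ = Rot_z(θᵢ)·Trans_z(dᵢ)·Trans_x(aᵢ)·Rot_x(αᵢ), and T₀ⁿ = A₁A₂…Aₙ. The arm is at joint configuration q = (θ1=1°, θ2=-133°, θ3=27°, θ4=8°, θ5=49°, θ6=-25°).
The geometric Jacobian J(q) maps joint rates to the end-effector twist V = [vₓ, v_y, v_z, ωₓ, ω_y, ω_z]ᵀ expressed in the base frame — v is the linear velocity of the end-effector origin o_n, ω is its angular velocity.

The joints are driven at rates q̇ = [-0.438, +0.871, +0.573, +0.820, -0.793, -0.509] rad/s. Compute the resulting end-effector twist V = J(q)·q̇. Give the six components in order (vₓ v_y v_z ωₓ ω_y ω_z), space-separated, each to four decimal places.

0.4351 -0.7736 1.0330 -0.6932 0.8128 1.3029

o_n = [-0.5689, -0.6573, 0.3873]
J₁: ẑ×o_n = [0.6573, -0.5689, 0.0000], ω = ẑ
J2: z=[0.0000, 0.0000, 1.0000] o=[0.5499, 0.0096, 0.0000] → [0.6669, -1.1189, 0.0000, 0.0000, 0.0000, 1.0000]
J3: z=[-0.7431, 0.6691, 0.0000] o=[0.3559, -0.2059, 0.0000] → [0.2592, 0.2878, 0.9542, -0.7431, 0.6691, 0.0000]
J4: z=[-0.7431, 0.6691, 0.0000] o=[0.0160, -0.5833, 0.2588] → [0.0860, 0.0955, 0.4464, -0.7431, 0.6691, 0.0000]
J5: z=[-0.3838, -0.4263, -0.8192] o=[-0.1429, -0.7599, 0.4251] → [0.1001, 0.3345, -0.2210, -0.3838, -0.4263, -0.8192]
J6: z=[-0.0739, 0.8984, -0.4329] o=[-0.4390, -0.7729, 0.4486] → [-0.0049, 0.0517, 0.1082, -0.0739, 0.8984, -0.4329]
V = J·q̇ = [0.4351, -0.7736, 1.0330, -0.6932, 0.8128, 1.3029]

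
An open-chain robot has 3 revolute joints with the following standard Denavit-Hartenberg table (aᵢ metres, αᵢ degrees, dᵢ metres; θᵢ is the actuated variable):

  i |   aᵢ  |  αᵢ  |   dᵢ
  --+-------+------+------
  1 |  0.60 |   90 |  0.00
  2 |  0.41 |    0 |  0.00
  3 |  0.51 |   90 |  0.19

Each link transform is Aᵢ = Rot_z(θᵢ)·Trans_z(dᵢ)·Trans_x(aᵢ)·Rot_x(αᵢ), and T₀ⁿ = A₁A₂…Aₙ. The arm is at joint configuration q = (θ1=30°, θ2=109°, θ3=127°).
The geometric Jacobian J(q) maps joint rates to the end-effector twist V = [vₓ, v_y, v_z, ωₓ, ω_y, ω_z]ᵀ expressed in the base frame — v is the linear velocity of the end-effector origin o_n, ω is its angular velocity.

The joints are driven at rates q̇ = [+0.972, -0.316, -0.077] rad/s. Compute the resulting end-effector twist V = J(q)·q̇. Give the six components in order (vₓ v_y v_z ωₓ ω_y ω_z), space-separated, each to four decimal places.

0.0340 0.2231 0.1543 -0.1965 0.3403 0.9720

o_n = [0.2520, -0.0739, -0.0351]
J₁: ẑ×o_n = [0.0739, 0.2520, -0.0000], ω = ẑ
J2: z=[0.5000, -0.8660, 0.0000] o=[0.5196, 0.3000, 0.0000] → [0.0304, 0.0176, -0.4187, 0.5000, -0.8660, 0.0000]
J3: z=[0.5000, -0.8660, 0.0000] o=[0.4040, 0.2333, 0.3877] → [0.3662, 0.2114, -0.2852, 0.5000, -0.8660, 0.0000]
V = J·q̇ = [0.0340, 0.2231, 0.1543, -0.1965, 0.3403, 0.9720]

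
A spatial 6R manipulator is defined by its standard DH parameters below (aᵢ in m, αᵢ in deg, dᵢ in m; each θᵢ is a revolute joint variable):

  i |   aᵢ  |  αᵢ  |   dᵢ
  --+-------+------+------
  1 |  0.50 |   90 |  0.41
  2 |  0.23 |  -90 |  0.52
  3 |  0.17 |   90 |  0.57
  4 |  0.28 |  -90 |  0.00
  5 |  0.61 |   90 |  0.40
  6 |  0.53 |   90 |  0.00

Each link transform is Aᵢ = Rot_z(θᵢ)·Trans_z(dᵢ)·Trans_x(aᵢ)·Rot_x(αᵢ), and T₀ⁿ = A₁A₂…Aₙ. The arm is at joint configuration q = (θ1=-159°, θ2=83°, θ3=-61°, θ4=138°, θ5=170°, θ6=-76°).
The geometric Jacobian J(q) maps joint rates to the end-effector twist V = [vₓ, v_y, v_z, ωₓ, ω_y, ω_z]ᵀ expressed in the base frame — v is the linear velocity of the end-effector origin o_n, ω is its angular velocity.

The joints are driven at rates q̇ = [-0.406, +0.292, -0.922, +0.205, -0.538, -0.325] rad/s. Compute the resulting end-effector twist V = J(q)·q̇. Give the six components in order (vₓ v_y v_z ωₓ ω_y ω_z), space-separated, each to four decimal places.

o_n = [-0.5534, 0.8201, 1.0714]
J₁: ẑ×o_n = [-0.8201, -0.5534, 0.0000], ω = ẑ
J2: z=[-0.3584, 0.9336, 0.0000] o=[-0.4668, -0.1792, 0.4100] → [0.6174, 0.2370, -0.2773, -0.3584, 0.9336, 0.0000]
J3: z=[0.9266, 0.3557, 0.1219] o=[-0.6793, 0.2962, 0.6383] → [0.0902, -0.3860, 0.4406, 0.9266, 0.3557, 0.1219]
J4: z=[-0.0742, 0.4908, -0.8681] o=[-0.2138, 0.6342, 0.7896] → [0.2997, 0.3157, 0.1529, -0.0742, 0.4908, -0.8681]
J5: z=[-0.4420, -0.7965, -0.4125] o=[0.0365, 0.5353, 0.7123] → [-0.1686, 0.4021, -0.5957, -0.4420, -0.7965, -0.4125]
J6: z=[0.2283, -0.5447, 0.8070] o=[-0.6694, 0.3768, 0.8050] → [-0.5028, 0.0328, 0.1644, 0.2283, -0.5447, 0.8070]
V = J·q̇ = [0.7456, 0.4875, -0.1888, -0.8106, 0.6508, -0.7366]

0.7456 0.4875 -0.1888 -0.8106 0.6508 -0.7366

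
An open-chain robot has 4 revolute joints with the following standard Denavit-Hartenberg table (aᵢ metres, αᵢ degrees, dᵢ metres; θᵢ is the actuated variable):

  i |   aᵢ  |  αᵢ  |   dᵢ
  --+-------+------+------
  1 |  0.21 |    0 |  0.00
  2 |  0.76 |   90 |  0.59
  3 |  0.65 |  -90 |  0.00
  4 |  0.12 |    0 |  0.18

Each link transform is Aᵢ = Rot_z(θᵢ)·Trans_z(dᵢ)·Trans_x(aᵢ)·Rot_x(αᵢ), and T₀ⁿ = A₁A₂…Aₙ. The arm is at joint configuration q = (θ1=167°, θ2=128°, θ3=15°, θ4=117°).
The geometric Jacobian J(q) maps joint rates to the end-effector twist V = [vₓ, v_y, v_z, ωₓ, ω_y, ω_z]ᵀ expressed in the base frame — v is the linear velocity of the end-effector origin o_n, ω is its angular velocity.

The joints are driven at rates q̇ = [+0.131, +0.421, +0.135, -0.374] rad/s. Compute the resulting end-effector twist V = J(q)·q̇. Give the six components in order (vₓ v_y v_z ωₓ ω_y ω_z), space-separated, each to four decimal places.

o_n = [0.4369, -1.0755, 0.9180]
J₁: ẑ×o_n = [1.0755, 0.4369, -0.0000], ω = ẑ
J2: z=[0.0000, 0.0000, 1.0000] o=[-0.2046, 0.0472, 0.0000] → [1.1227, 0.6415, -0.0000, 0.0000, 0.0000, 1.0000]
J3: z=[-0.9063, -0.4226, 0.0000] o=[0.1166, -0.6416, 0.5900] → [-0.1386, 0.2973, 0.5286, -0.9063, -0.4226, 0.0000]
J4: z=[-0.1094, 0.2346, 0.9659] o=[0.3819, -1.2106, 0.7582] → [-0.0930, 0.0706, -0.0277, -0.1094, 0.2346, 0.9659]
V = J·q̇ = [0.6296, 0.3410, 0.0817, -0.0814, -0.1448, 0.1907]

0.6296 0.3410 0.0817 -0.0814 -0.1448 0.1907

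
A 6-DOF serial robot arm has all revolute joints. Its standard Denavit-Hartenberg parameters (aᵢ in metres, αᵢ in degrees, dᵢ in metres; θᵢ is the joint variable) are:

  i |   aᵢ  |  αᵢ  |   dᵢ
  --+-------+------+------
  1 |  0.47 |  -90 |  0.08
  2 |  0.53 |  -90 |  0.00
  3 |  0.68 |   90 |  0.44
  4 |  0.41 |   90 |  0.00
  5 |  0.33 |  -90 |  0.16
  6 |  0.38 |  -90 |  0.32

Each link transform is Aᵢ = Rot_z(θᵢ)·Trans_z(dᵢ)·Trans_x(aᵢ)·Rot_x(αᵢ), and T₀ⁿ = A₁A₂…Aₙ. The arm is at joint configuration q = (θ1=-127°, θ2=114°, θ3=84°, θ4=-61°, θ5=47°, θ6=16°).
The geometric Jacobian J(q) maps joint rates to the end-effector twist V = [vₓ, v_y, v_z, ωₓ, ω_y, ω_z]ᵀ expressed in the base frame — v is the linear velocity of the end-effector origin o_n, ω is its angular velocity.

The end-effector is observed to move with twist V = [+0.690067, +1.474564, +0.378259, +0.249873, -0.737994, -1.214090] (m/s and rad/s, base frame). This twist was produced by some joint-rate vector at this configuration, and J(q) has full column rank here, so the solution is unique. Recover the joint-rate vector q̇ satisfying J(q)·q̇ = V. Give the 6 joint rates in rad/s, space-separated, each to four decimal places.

-0.7620 0.4790 0.2900 0.9010 0.5460 -0.9540

o_n = [-0.7288, 0.4713, -1.2181]
J₁: ẑ×o_n = [-0.4713, -0.7288, 0.0000], ω = ẑ
J2: z=[0.7986, -0.6018, 0.0000] o=[-0.2829, -0.3754, 0.0800] → [0.7812, 1.0367, 0.4078, 0.7986, -0.6018, 0.0000]
J3: z=[0.5498, 0.7296, 0.4067] o=[-0.1531, -0.2032, -0.4042] → [-0.8682, 0.2133, 0.7909, 0.5498, 0.7296, 0.4067]
J4: z=[0.3269, 0.2601, -0.9085] o=[-0.4339, 0.5479, -0.2901] → [-0.3110, 0.5713, 0.0517, 0.3269, 0.2601, -0.9085]
J5: z=[0.4058, -0.9069, -0.1137] o=[-0.7839, 0.4120, -0.4550] → [0.6988, 0.3034, 0.0740, 0.4058, -0.9069, -0.1137]
J6: z=[0.8472, 0.4199, -0.3256] o=[-0.8321, 0.2551, -0.7829] → [-0.1123, 0.3350, 0.1398, 0.8472, 0.4199, -0.3256]
q̇ = J⁺·V = [-0.7620, 0.4790, 0.2900, 0.9010, 0.5460, -0.9540]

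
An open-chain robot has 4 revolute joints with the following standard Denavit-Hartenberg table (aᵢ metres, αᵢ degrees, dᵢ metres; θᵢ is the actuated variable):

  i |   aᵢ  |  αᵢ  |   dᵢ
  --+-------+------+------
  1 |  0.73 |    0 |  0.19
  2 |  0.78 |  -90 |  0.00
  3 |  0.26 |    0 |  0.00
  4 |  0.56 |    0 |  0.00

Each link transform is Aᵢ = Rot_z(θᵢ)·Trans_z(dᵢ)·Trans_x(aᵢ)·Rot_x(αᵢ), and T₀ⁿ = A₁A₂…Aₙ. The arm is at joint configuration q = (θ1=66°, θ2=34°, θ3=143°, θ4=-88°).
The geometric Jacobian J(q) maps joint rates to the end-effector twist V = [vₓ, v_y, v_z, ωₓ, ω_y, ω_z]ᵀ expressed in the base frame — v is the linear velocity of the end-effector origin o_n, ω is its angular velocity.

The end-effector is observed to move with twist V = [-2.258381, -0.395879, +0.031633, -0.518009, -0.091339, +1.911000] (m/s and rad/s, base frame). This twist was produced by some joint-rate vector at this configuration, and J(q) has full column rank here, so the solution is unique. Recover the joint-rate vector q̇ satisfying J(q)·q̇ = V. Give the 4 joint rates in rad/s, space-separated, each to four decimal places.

0.9670 0.9440 0.9660 -0.4400

o_n = [0.1418, 1.5469, -0.4252]
J₁: ẑ×o_n = [-1.5469, 0.1418, 0.0000], ω = ẑ
J2: z=[0.0000, 0.0000, 1.0000] o=[0.2969, 0.6669, 0.1900] → [-0.8800, -0.1552, 0.0000, 0.0000, 0.0000, 1.0000]
J3: z=[-0.9848, -0.1736, 0.0000] o=[0.1615, 1.4350, 0.1900] → [0.1068, -0.6059, -0.1136, -0.9848, -0.1736, 0.0000]
J4: z=[-0.9848, -0.1736, 0.0000] o=[0.1975, 1.2305, 0.0335] → [0.0797, -0.4518, -0.3212, -0.9848, -0.1736, 0.0000]
q̇ = J⁺·V = [0.9670, 0.9440, 0.9660, -0.4400]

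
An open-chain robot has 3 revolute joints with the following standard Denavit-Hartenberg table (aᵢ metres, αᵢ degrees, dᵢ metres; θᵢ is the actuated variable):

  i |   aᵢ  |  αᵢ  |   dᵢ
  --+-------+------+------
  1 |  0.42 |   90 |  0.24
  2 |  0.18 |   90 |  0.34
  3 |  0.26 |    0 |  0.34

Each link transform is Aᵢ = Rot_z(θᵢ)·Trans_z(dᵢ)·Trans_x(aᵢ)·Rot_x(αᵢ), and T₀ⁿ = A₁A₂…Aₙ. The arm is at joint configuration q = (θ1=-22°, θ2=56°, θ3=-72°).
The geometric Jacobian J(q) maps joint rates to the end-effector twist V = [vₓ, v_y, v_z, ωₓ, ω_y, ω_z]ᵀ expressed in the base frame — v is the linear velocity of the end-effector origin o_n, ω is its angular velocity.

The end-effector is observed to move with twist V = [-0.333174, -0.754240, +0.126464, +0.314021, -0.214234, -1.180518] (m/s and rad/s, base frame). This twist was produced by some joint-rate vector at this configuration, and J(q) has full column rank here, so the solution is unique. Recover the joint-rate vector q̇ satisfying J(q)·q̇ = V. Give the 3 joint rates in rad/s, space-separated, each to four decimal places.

o_n = [0.7510, -0.4034, 0.2657]
J₁: ẑ×o_n = [0.4034, 0.7510, -0.0000], ω = ẑ
J2: z=[-0.3746, -0.9272, 0.0000] o=[0.3894, -0.1573, 0.2400] → [-0.0238, 0.0096, 0.4275, -0.3746, -0.9272, 0.0000]
J3: z=[0.7687, -0.3106, -0.5592] o=[0.3554, -0.5103, 0.3892] → [0.0981, -0.1263, 0.2050, 0.7687, -0.3106, -0.5592]
q̇ = J⁺·V = [-0.9300, 0.0810, 0.4480]

-0.9300 0.0810 0.4480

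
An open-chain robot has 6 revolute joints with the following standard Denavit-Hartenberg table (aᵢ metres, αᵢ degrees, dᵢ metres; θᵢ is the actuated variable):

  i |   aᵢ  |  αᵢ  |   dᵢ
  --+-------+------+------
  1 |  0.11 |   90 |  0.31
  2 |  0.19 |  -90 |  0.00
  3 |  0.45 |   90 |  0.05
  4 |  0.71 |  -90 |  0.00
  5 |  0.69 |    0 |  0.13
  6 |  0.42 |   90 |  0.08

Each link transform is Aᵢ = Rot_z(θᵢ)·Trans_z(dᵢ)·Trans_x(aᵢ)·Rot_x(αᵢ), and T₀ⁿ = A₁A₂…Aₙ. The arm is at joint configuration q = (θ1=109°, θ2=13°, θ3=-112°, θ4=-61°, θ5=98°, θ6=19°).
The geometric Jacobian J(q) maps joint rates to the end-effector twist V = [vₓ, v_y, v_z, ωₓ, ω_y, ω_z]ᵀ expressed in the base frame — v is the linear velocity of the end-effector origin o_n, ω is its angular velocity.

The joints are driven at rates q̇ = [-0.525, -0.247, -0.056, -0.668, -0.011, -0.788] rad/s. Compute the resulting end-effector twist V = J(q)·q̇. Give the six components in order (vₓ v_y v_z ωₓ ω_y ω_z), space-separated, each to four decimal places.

0.6916 -0.2027 -0.7128 -0.9216 0.6962 -0.7588

o_n = [0.7866, 1.3215, 0.2898]
J₁: ẑ×o_n = [-1.3215, 0.7866, 0.0000], ω = ẑ
J2: z=[0.9455, 0.3256, 0.0000] o=[-0.0358, 0.1040, 0.3100] → [-0.0066, 0.0191, 0.8834, 0.9455, 0.3256, 0.0000]
J3: z=[0.0732, -0.2127, 0.9744] o=[-0.0961, 0.2791, 0.3527] → [-1.0024, 0.8646, 0.2641, 0.0732, -0.2127, 0.9744]
J4: z=[-0.0601, -0.9762, -0.2086] o=[0.3556, 0.2490, 0.3635] → [0.2957, -0.0943, 0.3563, -0.0601, -0.9762, -0.2086]
J5: z=[0.9062, -0.1410, 0.3987] o=[0.6527, 0.3661, -0.2705] → [-0.4599, -0.4544, 0.8846, 0.9062, -0.1410, 0.3987]
J6: z=[0.9062, -0.1410, 0.3987] o=[0.7714, 0.9990, 0.0096] → [-0.1681, -0.2479, 0.2944, 0.9062, -0.1410, 0.3987]
V = J·q̇ = [0.6916, -0.2027, -0.7128, -0.9216, 0.6962, -0.7588]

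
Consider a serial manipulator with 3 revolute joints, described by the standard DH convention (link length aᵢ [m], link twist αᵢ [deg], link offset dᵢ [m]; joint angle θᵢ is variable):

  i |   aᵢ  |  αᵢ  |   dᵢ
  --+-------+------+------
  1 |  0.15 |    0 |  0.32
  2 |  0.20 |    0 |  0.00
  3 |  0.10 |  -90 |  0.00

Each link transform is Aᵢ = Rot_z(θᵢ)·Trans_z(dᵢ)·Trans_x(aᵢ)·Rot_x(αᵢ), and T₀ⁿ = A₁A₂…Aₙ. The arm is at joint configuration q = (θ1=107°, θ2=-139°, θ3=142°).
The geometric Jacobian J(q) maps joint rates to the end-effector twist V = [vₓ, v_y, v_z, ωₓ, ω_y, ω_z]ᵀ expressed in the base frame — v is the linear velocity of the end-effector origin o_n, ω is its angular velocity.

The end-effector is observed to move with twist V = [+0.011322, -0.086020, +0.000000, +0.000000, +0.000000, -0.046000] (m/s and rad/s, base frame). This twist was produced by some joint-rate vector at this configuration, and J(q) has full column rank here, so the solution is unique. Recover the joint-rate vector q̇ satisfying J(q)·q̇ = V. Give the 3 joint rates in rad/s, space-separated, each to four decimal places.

-0.5320 -0.1220 0.6080

o_n = [0.0916, 0.1314, 0.3200]
J₁: ẑ×o_n = [-0.1314, 0.0916, 0.0000], ω = ẑ
J2: z=[0.0000, 0.0000, 1.0000] o=[-0.0439, 0.1434, 0.3200] → [0.0120, 0.1354, -0.0000, 0.0000, 0.0000, 1.0000]
J3: z=[0.0000, 0.0000, 1.0000] o=[0.1258, 0.0375, 0.3200] → [-0.0940, -0.0342, 0.0000, 0.0000, 0.0000, 1.0000]
q̇ = J⁺·V = [-0.5320, -0.1220, 0.6080]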